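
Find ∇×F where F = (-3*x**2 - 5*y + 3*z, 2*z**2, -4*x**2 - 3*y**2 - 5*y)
(-6*y - 4*z - 5, 8*x + 3, 5)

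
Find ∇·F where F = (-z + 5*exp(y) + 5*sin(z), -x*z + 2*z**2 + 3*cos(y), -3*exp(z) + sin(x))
-3*exp(z) - 3*sin(y)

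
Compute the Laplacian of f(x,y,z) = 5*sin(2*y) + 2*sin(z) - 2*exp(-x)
-20*sin(2*y) - 2*sin(z) - 2*exp(-x)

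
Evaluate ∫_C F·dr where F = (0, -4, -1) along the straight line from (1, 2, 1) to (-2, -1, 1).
12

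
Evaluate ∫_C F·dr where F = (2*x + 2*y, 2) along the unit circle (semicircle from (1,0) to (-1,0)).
-pi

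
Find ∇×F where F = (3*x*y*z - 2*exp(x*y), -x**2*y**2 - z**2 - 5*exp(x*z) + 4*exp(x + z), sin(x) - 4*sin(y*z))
(5*x*exp(x*z) - 4*z*cos(y*z) + 2*z - 4*exp(x + z), 3*x*y - cos(x), -2*x*y**2 - 3*x*z + 2*x*exp(x*y) - 5*z*exp(x*z) + 4*exp(x + z))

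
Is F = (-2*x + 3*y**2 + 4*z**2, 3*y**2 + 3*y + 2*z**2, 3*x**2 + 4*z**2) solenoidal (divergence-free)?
No, ∇·F = 6*y + 8*z + 1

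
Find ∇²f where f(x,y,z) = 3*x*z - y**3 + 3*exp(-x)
-6*y + 3*exp(-x)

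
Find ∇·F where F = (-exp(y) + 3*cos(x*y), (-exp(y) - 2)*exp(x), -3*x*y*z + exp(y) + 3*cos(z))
-3*x*y - 3*y*sin(x*y) - exp(x + y) - 3*sin(z)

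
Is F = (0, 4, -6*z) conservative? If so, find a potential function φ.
Yes, F is conservative. φ = 4*y - 3*z**2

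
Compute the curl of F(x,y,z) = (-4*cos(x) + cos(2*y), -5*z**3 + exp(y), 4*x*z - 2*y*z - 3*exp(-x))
(z*(15*z - 2), -4*z - 3*exp(-x), 2*sin(2*y))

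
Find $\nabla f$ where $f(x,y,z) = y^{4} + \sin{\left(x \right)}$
(cos(x), 4*y**3, 0)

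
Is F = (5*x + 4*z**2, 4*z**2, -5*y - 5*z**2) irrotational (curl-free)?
No, ∇×F = (-8*z - 5, 8*z, 0)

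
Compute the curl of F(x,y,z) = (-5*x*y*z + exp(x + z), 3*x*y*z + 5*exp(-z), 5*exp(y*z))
(-3*x*y + 5*z*exp(y*z) + 5*exp(-z), -5*x*y + exp(x + z), z*(5*x + 3*y))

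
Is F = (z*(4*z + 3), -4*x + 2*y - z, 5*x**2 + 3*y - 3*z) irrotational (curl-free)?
No, ∇×F = (4, -10*x + 8*z + 3, -4)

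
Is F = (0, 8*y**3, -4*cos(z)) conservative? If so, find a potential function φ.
Yes, F is conservative. φ = 2*y**4 - 4*sin(z)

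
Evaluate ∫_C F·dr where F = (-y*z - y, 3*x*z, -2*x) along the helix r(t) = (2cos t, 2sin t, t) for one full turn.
4*pi*(1 + 4*pi)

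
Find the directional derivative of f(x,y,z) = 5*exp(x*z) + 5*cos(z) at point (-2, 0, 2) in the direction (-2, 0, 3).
-5*sqrt(13)*(10 + 3*exp(4)*sin(2))*exp(-4)/13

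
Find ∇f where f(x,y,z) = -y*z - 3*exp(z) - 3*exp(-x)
(3*exp(-x), -z, -y - 3*exp(z))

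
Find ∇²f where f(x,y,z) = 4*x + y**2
2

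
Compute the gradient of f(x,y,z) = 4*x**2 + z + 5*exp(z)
(8*x, 0, 5*exp(z) + 1)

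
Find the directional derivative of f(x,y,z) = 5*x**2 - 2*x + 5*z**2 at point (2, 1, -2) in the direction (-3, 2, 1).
-37*sqrt(14)/7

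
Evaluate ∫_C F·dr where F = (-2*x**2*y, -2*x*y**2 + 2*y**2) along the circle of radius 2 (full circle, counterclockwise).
0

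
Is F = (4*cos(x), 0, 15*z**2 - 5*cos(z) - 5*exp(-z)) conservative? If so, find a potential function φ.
Yes, F is conservative. φ = 5*z**3 + 4*sin(x) - 5*sin(z) + 5*exp(-z)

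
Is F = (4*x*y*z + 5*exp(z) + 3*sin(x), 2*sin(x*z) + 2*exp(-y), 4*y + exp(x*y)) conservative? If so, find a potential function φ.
No, ∇×F = (x*exp(x*y) - 2*x*cos(x*z) + 4, 4*x*y - y*exp(x*y) + 5*exp(z), 2*z*(-2*x + cos(x*z))) ≠ 0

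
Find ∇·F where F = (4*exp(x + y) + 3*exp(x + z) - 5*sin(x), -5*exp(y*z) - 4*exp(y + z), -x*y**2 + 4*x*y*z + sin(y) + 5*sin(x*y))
4*x*y - 5*z*exp(y*z) + 4*exp(x + y) + 3*exp(x + z) - 4*exp(y + z) - 5*cos(x)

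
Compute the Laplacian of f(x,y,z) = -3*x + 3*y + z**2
2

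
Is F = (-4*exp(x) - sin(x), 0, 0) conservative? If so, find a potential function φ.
Yes, F is conservative. φ = -4*exp(x) + cos(x)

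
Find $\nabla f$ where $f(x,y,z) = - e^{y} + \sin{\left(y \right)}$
(0, -exp(y) + cos(y), 0)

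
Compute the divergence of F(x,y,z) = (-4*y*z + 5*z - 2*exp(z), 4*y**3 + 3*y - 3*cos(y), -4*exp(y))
12*y**2 + 3*sin(y) + 3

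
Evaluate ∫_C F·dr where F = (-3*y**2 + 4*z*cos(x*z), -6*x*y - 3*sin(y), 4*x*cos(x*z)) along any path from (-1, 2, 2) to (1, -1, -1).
-15 - 4*sin(1) - 3*cos(2) + 3*cos(1) + 4*sin(2)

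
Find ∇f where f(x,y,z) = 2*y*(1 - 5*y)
(0, 2 - 20*y, 0)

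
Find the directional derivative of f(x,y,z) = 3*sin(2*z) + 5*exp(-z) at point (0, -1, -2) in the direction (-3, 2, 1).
sqrt(14)*(-5*exp(2) + 6*cos(4))/14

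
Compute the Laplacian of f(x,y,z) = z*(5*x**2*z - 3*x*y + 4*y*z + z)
10*x**2 + 8*y + 10*z**2 + 2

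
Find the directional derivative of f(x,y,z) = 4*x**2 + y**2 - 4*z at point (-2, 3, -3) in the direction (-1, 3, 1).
30*sqrt(11)/11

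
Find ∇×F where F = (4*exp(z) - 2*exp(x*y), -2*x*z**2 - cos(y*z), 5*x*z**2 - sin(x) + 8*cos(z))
(4*x*z - y*sin(y*z), -5*z**2 + 4*exp(z) + cos(x), 2*x*exp(x*y) - 2*z**2)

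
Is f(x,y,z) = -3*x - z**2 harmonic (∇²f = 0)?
No, ∇²f = -2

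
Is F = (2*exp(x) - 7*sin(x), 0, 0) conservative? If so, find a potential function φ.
Yes, F is conservative. φ = 2*exp(x) + 7*cos(x)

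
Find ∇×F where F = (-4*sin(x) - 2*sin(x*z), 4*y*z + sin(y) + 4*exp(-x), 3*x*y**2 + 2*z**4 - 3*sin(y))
(6*x*y - 4*y - 3*cos(y), -2*x*cos(x*z) - 3*y**2, -4*exp(-x))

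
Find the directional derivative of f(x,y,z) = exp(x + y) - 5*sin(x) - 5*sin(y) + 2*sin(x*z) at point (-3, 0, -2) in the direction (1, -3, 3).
sqrt(19)*(-22*exp(3)*cos(6) - 2 - 5*exp(3)*cos(3) + 15*exp(3))*exp(-3)/19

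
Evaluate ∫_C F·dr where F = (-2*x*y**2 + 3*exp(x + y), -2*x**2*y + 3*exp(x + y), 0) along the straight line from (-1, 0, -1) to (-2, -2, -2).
-16 - 3*exp(-1) + 3*exp(-4)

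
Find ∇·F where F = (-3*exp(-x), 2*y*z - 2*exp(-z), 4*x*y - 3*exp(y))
2*z + 3*exp(-x)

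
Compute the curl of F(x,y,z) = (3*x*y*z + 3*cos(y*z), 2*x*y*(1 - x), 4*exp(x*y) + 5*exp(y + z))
(4*x*exp(x*y) + 5*exp(y + z), y*(3*x - 4*exp(x*y) - 3*sin(y*z)), -4*x*y - 3*x*z + 2*y + 3*z*sin(y*z))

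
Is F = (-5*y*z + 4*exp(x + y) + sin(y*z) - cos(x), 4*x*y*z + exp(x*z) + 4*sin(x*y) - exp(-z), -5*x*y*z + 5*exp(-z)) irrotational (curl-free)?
No, ∇×F = ((x*(-4*y - 5*z - exp(x*z))*exp(z) - 1)*exp(-z), y*(5*z + cos(y*z) - 5), 4*y*z + 4*y*cos(x*y) + z*exp(x*z) - z*cos(y*z) + 5*z - 4*exp(x + y))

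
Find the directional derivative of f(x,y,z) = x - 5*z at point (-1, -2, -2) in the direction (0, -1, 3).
-3*sqrt(10)/2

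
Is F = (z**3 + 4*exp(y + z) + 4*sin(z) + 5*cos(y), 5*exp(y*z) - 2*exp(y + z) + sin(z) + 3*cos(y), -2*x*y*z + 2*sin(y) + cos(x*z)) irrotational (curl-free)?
No, ∇×F = (-2*x*z - 5*y*exp(y*z) + 2*exp(y + z) + 2*cos(y) - cos(z), 2*y*z + 3*z**2 + z*sin(x*z) + 4*exp(y + z) + 4*cos(z), -4*exp(y + z) + 5*sin(y))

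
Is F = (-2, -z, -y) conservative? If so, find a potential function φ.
Yes, F is conservative. φ = -2*x - y*z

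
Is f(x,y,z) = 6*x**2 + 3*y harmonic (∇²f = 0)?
No, ∇²f = 12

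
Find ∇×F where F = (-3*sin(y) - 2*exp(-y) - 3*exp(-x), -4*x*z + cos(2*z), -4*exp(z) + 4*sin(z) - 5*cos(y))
(4*x + 5*sin(y) + 2*sin(2*z), 0, -4*z + 3*cos(y) - 2*exp(-y))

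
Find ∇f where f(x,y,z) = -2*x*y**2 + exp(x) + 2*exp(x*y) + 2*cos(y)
(-2*y**2 + 2*y*exp(x*y) + exp(x), -4*x*y + 2*x*exp(x*y) - 2*sin(y), 0)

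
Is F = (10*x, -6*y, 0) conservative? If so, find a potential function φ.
Yes, F is conservative. φ = 5*x**2 - 3*y**2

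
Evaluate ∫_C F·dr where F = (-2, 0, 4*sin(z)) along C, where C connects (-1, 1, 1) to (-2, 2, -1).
2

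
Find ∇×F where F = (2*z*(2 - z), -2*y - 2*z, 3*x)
(2, 1 - 4*z, 0)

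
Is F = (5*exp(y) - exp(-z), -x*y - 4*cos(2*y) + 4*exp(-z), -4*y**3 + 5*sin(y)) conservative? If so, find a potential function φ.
No, ∇×F = (-12*y**2 + 5*cos(y) + 4*exp(-z), exp(-z), -y - 5*exp(y)) ≠ 0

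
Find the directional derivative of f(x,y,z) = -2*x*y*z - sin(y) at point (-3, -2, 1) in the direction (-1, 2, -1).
sqrt(6)*(10 - cos(2))/3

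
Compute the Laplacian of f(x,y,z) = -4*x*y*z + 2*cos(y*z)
-2*(y**2 + z**2)*cos(y*z)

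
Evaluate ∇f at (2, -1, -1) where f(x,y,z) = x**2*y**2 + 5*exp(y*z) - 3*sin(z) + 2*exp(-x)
(4 - 2*exp(-2), -5*E - 8, -5*E - 3*cos(1))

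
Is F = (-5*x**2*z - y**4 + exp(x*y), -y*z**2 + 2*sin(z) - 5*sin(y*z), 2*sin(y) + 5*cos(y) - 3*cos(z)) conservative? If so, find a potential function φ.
No, ∇×F = (2*y*z + 5*y*cos(y*z) - 5*sin(y) + 2*cos(y) - 2*cos(z), -5*x**2, -x*exp(x*y) + 4*y**3) ≠ 0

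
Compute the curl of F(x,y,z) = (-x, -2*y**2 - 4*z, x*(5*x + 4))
(4, -10*x - 4, 0)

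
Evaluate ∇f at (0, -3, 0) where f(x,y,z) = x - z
(1, 0, -1)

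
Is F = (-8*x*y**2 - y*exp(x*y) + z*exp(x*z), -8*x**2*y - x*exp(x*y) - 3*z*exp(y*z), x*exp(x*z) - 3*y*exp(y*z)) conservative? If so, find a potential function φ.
Yes, F is conservative. φ = -4*x**2*y**2 - exp(x*y) + exp(x*z) - 3*exp(y*z)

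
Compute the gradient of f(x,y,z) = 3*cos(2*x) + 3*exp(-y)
(-6*sin(2*x), -3*exp(-y), 0)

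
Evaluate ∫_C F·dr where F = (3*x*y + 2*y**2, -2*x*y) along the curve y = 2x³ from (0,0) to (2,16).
-8896/35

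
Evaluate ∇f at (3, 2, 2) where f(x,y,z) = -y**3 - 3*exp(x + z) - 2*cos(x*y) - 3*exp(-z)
(-3*exp(5) + 4*sin(6), -12 + 6*sin(6), 3*(1 - exp(7))*exp(-2))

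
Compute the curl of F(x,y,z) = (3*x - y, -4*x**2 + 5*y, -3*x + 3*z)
(0, 3, 1 - 8*x)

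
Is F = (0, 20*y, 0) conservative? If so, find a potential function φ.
Yes, F is conservative. φ = 10*y**2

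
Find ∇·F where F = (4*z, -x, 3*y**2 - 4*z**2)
-8*z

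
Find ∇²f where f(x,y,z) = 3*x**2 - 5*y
6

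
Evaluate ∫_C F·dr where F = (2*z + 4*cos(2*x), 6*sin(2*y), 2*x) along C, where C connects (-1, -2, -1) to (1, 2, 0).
-2 + 4*sin(2)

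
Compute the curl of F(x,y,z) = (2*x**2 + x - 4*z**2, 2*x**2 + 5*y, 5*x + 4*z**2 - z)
(0, -8*z - 5, 4*x)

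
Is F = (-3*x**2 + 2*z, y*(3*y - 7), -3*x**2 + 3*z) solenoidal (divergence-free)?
No, ∇·F = -6*x + 6*y - 4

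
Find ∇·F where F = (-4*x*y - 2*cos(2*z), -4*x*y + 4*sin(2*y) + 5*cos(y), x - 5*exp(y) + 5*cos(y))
-4*x - 4*y - 5*sin(y) + 8*cos(2*y)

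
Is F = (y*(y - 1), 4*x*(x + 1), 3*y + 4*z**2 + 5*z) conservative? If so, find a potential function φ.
No, ∇×F = (3, 0, 8*x - 2*y + 5) ≠ 0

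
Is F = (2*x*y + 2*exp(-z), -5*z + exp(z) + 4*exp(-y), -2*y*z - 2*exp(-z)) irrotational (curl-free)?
No, ∇×F = (-2*z - exp(z) + 5, -2*exp(-z), -2*x)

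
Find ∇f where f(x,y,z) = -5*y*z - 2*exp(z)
(0, -5*z, -5*y - 2*exp(z))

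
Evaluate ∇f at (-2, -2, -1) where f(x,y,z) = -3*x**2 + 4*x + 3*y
(16, 3, 0)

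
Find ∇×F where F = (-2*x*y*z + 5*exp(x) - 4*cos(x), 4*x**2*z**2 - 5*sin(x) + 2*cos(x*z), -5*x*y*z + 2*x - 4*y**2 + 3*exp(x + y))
(-8*x**2*z - 5*x*z + 2*x*sin(x*z) - 8*y + 3*exp(x + y), -2*x*y + 5*y*z - 3*exp(x + y) - 2, 8*x*z**2 + 2*x*z - 2*z*sin(x*z) - 5*cos(x))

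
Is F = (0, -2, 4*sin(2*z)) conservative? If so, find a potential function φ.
Yes, F is conservative. φ = -2*y - 2*cos(2*z)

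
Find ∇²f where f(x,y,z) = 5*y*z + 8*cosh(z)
8*cosh(z)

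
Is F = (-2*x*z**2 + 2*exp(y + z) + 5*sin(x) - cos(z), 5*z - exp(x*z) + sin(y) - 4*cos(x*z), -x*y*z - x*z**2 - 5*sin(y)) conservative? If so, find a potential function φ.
No, ∇×F = (-x*z + x*exp(x*z) - 4*x*sin(x*z) - 5*cos(y) - 5, -4*x*z + y*z + z**2 + 2*exp(y + z) + sin(z), -z*exp(x*z) + 4*z*sin(x*z) - 2*exp(y + z)) ≠ 0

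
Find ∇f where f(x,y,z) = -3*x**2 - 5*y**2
(-6*x, -10*y, 0)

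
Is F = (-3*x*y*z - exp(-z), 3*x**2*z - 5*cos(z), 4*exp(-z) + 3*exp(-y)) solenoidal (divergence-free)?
No, ∇·F = -3*y*z - 4*exp(-z)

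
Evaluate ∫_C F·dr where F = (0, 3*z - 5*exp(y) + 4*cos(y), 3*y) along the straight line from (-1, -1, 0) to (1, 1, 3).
-10*sinh(1) + 8*sin(1) + 9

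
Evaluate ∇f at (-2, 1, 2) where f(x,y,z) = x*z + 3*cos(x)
(2 + 3*sin(2), 0, -2)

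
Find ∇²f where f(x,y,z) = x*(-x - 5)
-2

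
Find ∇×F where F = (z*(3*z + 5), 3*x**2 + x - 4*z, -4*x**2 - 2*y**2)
(4 - 4*y, 8*x + 6*z + 5, 6*x + 1)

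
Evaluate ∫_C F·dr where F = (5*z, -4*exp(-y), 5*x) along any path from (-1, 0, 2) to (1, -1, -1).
1 + 4*E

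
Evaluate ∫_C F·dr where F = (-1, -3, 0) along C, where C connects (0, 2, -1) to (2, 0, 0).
4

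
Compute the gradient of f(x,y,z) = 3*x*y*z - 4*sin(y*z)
(3*y*z, z*(3*x - 4*cos(y*z)), y*(3*x - 4*cos(y*z)))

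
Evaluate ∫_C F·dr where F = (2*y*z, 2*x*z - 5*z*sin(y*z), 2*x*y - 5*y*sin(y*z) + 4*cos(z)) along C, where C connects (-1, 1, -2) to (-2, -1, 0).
1 - 5*cos(2) + 4*sin(2)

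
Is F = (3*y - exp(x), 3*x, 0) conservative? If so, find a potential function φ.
Yes, F is conservative. φ = 3*x*y - exp(x)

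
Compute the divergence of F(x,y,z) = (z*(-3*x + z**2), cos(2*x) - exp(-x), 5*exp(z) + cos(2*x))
-3*z + 5*exp(z)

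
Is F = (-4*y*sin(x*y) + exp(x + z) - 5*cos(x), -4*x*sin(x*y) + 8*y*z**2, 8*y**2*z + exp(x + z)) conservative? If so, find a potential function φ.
Yes, F is conservative. φ = 4*y**2*z**2 + exp(x + z) - 5*sin(x) + 4*cos(x*y)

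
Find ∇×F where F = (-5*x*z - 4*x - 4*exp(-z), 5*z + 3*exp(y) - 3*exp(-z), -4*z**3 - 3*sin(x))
(-5 - 3*exp(-z), -5*x + 3*cos(x) + 4*exp(-z), 0)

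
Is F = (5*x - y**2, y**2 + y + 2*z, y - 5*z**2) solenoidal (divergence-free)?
No, ∇·F = 2*y - 10*z + 6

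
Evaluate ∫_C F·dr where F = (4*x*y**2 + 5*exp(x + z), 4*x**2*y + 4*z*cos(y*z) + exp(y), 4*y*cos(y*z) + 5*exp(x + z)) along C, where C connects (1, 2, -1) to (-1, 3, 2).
-exp(2) + 4*sin(6) + 4*sin(2) + 5 + 5*E + exp(3)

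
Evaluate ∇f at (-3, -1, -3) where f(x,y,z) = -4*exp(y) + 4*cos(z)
(0, -4*exp(-1), 4*sin(3))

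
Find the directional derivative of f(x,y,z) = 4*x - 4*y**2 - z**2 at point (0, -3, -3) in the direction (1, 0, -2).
-8*sqrt(5)/5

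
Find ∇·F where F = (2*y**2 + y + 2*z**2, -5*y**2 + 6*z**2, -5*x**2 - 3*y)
-10*y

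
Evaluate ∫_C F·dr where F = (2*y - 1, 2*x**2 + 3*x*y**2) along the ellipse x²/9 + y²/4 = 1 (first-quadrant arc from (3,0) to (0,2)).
3*pi/2 + 27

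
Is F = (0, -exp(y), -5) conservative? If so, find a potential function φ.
Yes, F is conservative. φ = -5*z - exp(y)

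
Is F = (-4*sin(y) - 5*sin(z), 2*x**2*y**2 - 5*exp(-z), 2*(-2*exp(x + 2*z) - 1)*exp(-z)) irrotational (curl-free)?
No, ∇×F = (-5*exp(-z), 4*exp(x + z) - 5*cos(z), 4*x*y**2 + 4*cos(y))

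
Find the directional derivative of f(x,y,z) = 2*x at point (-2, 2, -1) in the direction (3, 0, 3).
sqrt(2)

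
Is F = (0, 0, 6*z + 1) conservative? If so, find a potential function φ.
Yes, F is conservative. φ = z*(3*z + 1)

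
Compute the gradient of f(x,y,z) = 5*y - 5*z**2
(0, 5, -10*z)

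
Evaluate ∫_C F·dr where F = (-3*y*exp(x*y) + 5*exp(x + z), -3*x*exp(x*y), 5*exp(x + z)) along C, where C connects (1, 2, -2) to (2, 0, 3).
-3 - 5*exp(-1) + 3*exp(2) + 5*exp(5)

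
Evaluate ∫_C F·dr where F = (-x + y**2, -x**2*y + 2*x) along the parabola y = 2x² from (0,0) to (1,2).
49/30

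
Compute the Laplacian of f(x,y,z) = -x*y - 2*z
0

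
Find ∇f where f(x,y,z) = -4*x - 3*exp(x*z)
(-3*z*exp(x*z) - 4, 0, -3*x*exp(x*z))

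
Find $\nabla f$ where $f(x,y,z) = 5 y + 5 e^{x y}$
(5*y*exp(x*y), 5*x*exp(x*y) + 5, 0)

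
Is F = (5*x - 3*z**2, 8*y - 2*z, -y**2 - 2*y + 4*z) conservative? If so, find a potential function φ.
No, ∇×F = (-2*y, -6*z, 0) ≠ 0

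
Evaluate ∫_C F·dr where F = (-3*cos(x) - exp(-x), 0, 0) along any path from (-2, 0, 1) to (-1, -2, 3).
-exp(2) - 3*sin(2) + 3*sin(1) + E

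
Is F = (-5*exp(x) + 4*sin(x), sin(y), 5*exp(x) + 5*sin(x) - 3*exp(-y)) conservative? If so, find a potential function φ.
No, ∇×F = (3*exp(-y), -5*exp(x) - 5*cos(x), 0) ≠ 0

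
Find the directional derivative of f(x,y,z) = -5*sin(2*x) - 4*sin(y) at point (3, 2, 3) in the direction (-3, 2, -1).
sqrt(14)*(-4*cos(2) + 15*cos(6))/7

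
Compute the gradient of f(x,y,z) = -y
(0, -1, 0)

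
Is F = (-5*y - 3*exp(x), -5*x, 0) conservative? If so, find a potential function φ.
Yes, F is conservative. φ = -5*x*y - 3*exp(x)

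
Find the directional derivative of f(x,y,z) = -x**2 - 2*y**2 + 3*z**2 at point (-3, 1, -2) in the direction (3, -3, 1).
18*sqrt(19)/19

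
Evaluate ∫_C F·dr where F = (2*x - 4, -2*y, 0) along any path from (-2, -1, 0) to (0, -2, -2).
-15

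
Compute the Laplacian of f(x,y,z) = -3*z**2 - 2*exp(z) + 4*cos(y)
-2*exp(z) - 4*cos(y) - 6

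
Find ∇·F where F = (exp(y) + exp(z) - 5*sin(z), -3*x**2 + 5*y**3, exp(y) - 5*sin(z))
15*y**2 - 5*cos(z)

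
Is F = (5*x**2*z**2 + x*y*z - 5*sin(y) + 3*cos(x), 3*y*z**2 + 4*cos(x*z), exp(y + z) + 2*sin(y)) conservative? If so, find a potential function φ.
No, ∇×F = (4*x*sin(x*z) - 6*y*z + exp(y + z) + 2*cos(y), x*(10*x*z + y), -x*z - 4*z*sin(x*z) + 5*cos(y)) ≠ 0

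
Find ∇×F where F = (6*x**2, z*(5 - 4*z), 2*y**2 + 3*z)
(4*y + 8*z - 5, 0, 0)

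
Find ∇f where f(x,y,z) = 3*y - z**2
(0, 3, -2*z)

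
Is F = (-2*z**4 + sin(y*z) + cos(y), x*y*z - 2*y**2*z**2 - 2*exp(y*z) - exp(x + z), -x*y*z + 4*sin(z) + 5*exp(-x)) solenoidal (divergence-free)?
No, ∇·F = -x*y + x*z - 4*y*z**2 - 2*z*exp(y*z) + 4*cos(z)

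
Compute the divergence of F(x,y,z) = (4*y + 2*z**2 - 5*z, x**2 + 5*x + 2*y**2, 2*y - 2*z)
4*y - 2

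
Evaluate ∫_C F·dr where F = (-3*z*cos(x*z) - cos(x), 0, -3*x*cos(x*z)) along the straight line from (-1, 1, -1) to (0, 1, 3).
2*sin(1)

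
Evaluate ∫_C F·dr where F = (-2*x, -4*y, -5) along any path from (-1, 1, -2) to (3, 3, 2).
-44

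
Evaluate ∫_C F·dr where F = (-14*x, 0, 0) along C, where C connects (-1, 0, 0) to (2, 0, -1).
-21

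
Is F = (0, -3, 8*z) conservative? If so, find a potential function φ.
Yes, F is conservative. φ = -3*y + 4*z**2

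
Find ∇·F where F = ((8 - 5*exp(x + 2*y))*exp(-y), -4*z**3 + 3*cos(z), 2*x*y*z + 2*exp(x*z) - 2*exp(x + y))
2*x*y + 2*x*exp(x*z) - 5*exp(x + y)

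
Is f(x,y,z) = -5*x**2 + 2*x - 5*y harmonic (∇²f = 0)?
No, ∇²f = -10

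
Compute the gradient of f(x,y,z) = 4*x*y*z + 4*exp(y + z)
(4*y*z, 4*x*z + 4*exp(y + z), 4*x*y + 4*exp(y + z))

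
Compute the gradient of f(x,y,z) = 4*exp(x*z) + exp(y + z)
(4*z*exp(x*z), exp(y + z), 4*x*exp(x*z) + exp(y + z))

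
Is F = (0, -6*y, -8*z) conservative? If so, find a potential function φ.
Yes, F is conservative. φ = -3*y**2 - 4*z**2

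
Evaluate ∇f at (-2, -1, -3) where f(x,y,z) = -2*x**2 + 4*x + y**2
(12, -2, 0)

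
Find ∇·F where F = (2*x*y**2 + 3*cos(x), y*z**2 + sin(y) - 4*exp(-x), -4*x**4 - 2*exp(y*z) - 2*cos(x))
2*y**2 - 2*y*exp(y*z) + z**2 - 3*sin(x) + cos(y)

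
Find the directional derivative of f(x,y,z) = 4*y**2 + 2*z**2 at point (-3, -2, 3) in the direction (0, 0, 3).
12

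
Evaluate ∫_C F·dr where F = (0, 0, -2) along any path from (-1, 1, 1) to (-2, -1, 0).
2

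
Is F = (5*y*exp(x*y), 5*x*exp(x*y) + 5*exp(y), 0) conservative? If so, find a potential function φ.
Yes, F is conservative. φ = 5*exp(y) + 5*exp(x*y)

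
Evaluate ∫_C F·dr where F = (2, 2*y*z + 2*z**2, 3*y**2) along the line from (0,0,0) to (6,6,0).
12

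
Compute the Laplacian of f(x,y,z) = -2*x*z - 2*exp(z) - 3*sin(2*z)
-2*exp(z) + 12*sin(2*z)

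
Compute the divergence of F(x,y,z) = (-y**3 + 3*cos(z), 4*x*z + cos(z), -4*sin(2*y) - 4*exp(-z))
4*exp(-z)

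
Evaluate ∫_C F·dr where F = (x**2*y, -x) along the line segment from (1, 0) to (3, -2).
-22/3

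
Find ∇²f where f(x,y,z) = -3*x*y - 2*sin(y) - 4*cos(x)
2*sin(y) + 4*cos(x)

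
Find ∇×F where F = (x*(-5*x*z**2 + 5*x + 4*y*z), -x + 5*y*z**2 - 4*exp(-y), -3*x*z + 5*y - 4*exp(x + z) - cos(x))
(-10*y*z + 5, -2*x*(5*x*z - 2*y) + 3*z + 4*exp(x + z) - sin(x), -4*x*z - 1)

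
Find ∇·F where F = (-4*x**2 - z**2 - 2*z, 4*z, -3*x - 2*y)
-8*x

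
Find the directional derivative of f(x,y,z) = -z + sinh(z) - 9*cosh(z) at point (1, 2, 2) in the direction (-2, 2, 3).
-3*sqrt(17)*(-cosh(2) + 1 + 9*sinh(2))/17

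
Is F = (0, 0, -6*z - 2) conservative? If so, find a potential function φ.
Yes, F is conservative. φ = z*(-3*z - 2)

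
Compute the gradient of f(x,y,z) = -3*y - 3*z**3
(0, -3, -9*z**2)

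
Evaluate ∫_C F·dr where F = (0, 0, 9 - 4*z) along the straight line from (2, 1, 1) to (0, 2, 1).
0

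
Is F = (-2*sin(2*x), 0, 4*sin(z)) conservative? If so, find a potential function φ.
Yes, F is conservative. φ = cos(2*x) - 4*cos(z)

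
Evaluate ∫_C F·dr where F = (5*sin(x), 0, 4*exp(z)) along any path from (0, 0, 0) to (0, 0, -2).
-4 + 4*exp(-2)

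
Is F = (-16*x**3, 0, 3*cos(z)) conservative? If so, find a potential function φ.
Yes, F is conservative. φ = -4*x**4 + 3*sin(z)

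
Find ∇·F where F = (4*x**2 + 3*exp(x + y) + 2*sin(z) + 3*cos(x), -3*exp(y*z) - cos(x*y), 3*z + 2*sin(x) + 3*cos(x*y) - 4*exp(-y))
x*sin(x*y) + 8*x - 3*z*exp(y*z) + 3*exp(x + y) - 3*sin(x) + 3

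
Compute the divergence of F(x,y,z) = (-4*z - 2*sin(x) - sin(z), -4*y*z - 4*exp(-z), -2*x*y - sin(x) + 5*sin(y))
-4*z - 2*cos(x)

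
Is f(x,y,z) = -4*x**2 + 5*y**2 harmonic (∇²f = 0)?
No, ∇²f = 2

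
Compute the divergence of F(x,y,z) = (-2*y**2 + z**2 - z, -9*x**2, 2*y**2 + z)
1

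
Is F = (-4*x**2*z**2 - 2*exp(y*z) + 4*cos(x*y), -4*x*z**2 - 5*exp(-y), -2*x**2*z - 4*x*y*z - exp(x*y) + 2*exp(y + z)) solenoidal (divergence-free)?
No, ∇·F = (2*(-x**2 - 2*x*y - 4*x*z**2 - 2*y*sin(x*y) + exp(y + z))*exp(y) + 5)*exp(-y)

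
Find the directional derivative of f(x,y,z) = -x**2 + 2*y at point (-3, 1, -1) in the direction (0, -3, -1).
-3*sqrt(10)/5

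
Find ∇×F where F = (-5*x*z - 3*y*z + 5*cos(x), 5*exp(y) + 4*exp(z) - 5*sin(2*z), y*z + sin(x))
(z - 4*exp(z) + 10*cos(2*z), -5*x - 3*y - cos(x), 3*z)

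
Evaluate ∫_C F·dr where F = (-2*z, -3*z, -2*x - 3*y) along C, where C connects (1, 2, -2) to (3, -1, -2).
-10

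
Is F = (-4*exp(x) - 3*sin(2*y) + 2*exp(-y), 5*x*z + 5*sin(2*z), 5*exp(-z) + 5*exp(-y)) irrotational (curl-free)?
No, ∇×F = (-5*x - 10*cos(2*z) - 5*exp(-y), 0, 5*z + 6*cos(2*y) + 2*exp(-y))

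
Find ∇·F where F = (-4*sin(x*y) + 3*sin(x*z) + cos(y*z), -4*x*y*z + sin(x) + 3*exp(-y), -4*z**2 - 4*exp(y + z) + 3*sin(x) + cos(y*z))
-4*x*z - y*sin(y*z) - 4*y*cos(x*y) + 3*z*cos(x*z) - 8*z - 4*exp(y + z) - 3*exp(-y)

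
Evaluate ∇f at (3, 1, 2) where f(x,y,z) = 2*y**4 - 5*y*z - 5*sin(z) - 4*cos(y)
(0, -2 + 4*sin(1), -5 - 5*cos(2))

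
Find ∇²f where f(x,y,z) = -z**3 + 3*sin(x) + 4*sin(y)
-6*z - 3*sin(x) - 4*sin(y)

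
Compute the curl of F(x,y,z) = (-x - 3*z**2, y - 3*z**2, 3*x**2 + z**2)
(6*z, -6*x - 6*z, 0)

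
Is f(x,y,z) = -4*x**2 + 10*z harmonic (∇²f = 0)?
No, ∇²f = -8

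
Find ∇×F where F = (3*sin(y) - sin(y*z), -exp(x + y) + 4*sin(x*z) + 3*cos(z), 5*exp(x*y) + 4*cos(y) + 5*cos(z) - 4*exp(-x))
(5*x*exp(x*y) - 4*x*cos(x*z) - 4*sin(y) + 3*sin(z), -5*y*exp(x*y) - y*cos(y*z) - 4*exp(-x), 4*z*cos(x*z) + z*cos(y*z) - exp(x + y) - 3*cos(y))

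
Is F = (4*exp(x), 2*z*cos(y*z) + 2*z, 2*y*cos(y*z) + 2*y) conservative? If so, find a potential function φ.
Yes, F is conservative. φ = 2*y*z + 4*exp(x) + 2*sin(y*z)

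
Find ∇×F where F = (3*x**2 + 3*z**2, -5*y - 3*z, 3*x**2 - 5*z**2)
(3, -6*x + 6*z, 0)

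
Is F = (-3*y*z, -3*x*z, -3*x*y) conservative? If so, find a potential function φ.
Yes, F is conservative. φ = -3*x*y*z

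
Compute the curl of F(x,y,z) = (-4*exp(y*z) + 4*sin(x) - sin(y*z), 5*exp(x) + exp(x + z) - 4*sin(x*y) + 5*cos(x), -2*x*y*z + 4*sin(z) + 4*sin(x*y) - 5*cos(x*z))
(-2*x*z + 4*x*cos(x*y) - exp(x + z), 2*y*z - 4*y*exp(y*z) - 4*y*cos(x*y) - y*cos(y*z) - 5*z*sin(x*z), -4*y*cos(x*y) + 4*z*exp(y*z) + z*cos(y*z) + 5*exp(x) + exp(x + z) - 5*sin(x))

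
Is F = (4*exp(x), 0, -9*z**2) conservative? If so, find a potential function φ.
Yes, F is conservative. φ = -3*z**3 + 4*exp(x)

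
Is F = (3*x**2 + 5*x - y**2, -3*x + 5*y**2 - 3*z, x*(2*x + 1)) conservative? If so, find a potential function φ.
No, ∇×F = (3, -4*x - 1, 2*y - 3) ≠ 0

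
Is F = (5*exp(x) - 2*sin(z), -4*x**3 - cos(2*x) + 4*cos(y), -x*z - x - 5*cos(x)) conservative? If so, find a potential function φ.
No, ∇×F = (0, z - 5*sin(x) - 2*cos(z) + 1, -12*x**2 + 2*sin(2*x)) ≠ 0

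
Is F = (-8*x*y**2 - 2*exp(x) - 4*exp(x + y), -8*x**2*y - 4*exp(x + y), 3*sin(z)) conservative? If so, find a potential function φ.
Yes, F is conservative. φ = -4*x**2*y**2 - 2*exp(x) - 4*exp(x + y) - 3*cos(z)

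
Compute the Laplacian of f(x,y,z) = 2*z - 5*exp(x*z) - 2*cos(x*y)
-5*x**2*exp(x*z) + 2*x**2*cos(x*y) + 2*y**2*cos(x*y) - 5*z**2*exp(x*z)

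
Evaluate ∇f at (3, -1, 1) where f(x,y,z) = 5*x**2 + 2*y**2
(30, -4, 0)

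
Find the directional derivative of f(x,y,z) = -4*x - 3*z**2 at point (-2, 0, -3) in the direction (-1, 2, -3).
-25*sqrt(14)/7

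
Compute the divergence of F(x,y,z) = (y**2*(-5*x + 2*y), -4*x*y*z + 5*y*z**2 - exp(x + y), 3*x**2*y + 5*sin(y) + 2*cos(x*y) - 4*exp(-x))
-4*x*z - 5*y**2 + 5*z**2 - exp(x + y)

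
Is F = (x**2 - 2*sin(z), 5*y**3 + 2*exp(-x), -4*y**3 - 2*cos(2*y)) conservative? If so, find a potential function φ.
No, ∇×F = (-12*y**2 + 4*sin(2*y), -2*cos(z), -2*exp(-x)) ≠ 0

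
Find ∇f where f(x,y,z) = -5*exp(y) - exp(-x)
(exp(-x), -5*exp(y), 0)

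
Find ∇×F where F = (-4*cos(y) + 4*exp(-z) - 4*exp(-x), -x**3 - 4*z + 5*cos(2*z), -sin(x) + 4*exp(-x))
(10*sin(2*z) + 4, cos(x) - 4*exp(-z) + 4*exp(-x), -3*x**2 - 4*sin(y))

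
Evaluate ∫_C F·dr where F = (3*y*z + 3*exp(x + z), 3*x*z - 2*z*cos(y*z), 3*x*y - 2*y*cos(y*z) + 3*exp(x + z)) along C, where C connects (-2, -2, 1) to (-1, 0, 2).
-12 - 2*sin(2) + 6*sinh(1)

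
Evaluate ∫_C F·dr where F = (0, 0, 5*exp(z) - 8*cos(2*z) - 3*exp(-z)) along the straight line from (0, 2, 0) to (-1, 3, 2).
-8 + 3*exp(-2) - 4*sin(4) + 5*exp(2)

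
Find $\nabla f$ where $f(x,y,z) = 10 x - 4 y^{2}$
(10, -8*y, 0)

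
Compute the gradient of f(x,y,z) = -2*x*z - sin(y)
(-2*z, -cos(y), -2*x)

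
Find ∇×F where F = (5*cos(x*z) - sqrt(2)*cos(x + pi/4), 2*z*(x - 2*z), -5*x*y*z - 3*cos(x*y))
(-5*x*z + 3*x*sin(x*y) - 2*x + 8*z, -5*x*sin(x*z) + 5*y*z - 3*y*sin(x*y), 2*z)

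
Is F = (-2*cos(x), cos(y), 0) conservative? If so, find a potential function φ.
Yes, F is conservative. φ = -2*sin(x) + sin(y)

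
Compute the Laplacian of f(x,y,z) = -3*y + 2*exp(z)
2*exp(z)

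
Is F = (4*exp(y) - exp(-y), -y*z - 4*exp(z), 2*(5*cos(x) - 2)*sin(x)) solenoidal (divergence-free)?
No, ∇·F = -z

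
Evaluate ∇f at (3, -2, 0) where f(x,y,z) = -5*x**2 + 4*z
(-30, 0, 4)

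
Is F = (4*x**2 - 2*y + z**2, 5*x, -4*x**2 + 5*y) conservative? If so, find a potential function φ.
No, ∇×F = (5, 8*x + 2*z, 7) ≠ 0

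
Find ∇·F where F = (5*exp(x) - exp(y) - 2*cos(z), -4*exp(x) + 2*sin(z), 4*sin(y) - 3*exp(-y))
5*exp(x)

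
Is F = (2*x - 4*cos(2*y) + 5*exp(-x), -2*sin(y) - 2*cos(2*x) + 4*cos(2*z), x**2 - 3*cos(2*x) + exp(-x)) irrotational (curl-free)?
No, ∇×F = (8*sin(2*z), -2*x - 6*sin(2*x) + exp(-x), 4*sin(2*x) - 8*sin(2*y))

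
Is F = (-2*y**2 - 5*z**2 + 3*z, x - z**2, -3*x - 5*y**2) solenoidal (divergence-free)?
Yes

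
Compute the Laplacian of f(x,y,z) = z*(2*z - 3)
4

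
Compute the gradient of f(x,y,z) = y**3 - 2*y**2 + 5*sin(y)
(0, 3*y**2 - 4*y + 5*cos(y), 0)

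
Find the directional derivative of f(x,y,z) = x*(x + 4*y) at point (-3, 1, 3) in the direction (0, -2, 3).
24*sqrt(13)/13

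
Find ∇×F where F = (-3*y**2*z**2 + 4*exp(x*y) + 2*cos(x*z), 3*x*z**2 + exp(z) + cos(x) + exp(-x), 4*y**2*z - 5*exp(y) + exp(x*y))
(-6*x*z + x*exp(x*y) + 8*y*z - 5*exp(y) - exp(z), -2*x*sin(x*z) - 6*y**2*z - y*exp(x*y), -4*x*exp(x*y) + 6*y*z**2 + 3*z**2 - sin(x) - exp(-x))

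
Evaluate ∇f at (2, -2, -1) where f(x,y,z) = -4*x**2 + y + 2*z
(-16, 1, 2)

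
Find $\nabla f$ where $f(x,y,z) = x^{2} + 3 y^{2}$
(2*x, 6*y, 0)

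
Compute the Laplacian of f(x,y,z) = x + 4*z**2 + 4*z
8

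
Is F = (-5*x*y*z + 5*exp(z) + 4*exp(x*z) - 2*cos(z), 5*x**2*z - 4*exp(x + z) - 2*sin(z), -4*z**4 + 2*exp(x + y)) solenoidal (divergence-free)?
No, ∇·F = z*(-5*y - 16*z**2 + 4*exp(x*z))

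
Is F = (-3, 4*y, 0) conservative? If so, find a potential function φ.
Yes, F is conservative. φ = -3*x + 2*y**2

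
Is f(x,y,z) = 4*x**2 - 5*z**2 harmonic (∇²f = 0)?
No, ∇²f = -2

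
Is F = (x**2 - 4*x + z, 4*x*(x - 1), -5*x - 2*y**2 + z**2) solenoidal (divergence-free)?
No, ∇·F = 2*x + 2*z - 4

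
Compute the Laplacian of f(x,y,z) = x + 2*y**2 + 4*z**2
12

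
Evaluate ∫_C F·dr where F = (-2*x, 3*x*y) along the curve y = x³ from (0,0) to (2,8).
1124/7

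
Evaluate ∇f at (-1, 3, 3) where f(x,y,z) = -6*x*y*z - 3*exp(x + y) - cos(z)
(-54 - 3*exp(2), 18 - 3*exp(2), sin(3) + 18)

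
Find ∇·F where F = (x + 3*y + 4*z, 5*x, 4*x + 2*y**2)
1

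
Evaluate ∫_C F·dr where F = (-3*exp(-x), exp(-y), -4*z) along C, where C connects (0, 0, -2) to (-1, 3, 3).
-12 - exp(-3) + 3*E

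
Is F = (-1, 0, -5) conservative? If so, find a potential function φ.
Yes, F is conservative. φ = -x - 5*z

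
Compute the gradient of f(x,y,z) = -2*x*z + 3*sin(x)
(-2*z + 3*cos(x), 0, -2*x)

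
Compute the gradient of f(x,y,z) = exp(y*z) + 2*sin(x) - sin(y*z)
(2*cos(x), z*(exp(y*z) - cos(y*z)), y*(exp(y*z) - cos(y*z)))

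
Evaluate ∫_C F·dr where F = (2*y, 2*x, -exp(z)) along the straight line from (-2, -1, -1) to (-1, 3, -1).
-10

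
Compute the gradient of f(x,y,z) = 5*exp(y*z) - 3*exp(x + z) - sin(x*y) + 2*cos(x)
(-y*cos(x*y) - 3*exp(x + z) - 2*sin(x), -x*cos(x*y) + 5*z*exp(y*z), 5*y*exp(y*z) - 3*exp(x + z))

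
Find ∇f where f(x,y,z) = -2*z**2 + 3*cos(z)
(0, 0, -4*z - 3*sin(z))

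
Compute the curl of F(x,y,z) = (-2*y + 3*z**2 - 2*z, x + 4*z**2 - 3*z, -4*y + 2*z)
(-8*z - 1, 6*z - 2, 3)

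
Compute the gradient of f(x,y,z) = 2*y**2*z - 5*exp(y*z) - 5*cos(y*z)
(0, z*(4*y - 5*exp(y*z) + 5*sin(y*z)), y*(2*y - 5*exp(y*z) + 5*sin(y*z)))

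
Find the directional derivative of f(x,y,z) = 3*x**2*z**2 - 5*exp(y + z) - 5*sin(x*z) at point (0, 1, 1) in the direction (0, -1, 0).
5*exp(2)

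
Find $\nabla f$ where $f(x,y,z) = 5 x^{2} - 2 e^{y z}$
(10*x, -2*z*exp(y*z), -2*y*exp(y*z))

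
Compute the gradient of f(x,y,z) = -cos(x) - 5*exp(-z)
(sin(x), 0, 5*exp(-z))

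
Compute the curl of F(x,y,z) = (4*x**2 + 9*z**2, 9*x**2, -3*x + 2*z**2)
(0, 18*z + 3, 18*x)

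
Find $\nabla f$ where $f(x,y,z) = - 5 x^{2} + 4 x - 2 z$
(4 - 10*x, 0, -2)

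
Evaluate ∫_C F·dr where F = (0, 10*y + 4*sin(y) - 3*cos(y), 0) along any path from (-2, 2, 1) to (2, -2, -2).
6*sin(2)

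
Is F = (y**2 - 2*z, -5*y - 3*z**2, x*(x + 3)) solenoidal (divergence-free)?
No, ∇·F = -5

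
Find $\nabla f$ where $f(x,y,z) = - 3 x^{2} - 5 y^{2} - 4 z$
(-6*x, -10*y, -4)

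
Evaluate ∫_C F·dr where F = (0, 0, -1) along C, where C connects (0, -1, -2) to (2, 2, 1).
-3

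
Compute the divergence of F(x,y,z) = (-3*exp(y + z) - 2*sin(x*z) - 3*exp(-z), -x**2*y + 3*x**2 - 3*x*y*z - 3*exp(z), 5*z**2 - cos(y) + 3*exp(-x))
-x**2 - 3*x*z - 2*z*cos(x*z) + 10*z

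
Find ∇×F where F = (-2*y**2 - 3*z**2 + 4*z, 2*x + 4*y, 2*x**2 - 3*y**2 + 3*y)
(3 - 6*y, -4*x - 6*z + 4, 4*y + 2)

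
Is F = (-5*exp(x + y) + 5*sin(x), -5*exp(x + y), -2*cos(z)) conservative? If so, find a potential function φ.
Yes, F is conservative. φ = -5*exp(x + y) - 2*sin(z) - 5*cos(x)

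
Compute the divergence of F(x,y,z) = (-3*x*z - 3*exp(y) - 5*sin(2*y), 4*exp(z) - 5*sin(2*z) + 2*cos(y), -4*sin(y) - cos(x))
-3*z - 2*sin(y)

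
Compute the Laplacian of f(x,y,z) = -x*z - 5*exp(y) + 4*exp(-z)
-5*exp(y) + 4*exp(-z)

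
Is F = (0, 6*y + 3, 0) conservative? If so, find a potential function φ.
Yes, F is conservative. φ = 3*y*(y + 1)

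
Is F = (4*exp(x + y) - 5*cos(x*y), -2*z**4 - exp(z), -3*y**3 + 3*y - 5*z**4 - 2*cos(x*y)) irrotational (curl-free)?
No, ∇×F = (2*x*sin(x*y) - 9*y**2 + 8*z**3 + exp(z) + 3, -2*y*sin(x*y), -5*x*sin(x*y) - 4*exp(x + y))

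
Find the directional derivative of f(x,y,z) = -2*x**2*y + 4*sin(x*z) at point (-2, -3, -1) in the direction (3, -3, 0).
-2*sqrt(2)*(cos(2) + 4)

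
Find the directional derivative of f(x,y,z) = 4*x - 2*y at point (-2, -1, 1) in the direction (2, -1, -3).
5*sqrt(14)/7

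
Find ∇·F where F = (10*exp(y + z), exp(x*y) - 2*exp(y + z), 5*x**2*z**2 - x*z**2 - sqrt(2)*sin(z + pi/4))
10*x**2*z - 2*x*z + x*exp(x*y) - 2*exp(y + z) - sqrt(2)*cos(z + pi/4)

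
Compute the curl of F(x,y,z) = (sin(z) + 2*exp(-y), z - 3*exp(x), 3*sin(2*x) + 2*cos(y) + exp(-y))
(-2*sin(y) - 1 - exp(-y), -6*cos(2*x) + cos(z), -3*exp(x) + 2*exp(-y))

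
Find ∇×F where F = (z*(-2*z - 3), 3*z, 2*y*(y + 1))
(4*y - 1, -4*z - 3, 0)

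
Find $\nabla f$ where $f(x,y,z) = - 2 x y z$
(-2*y*z, -2*x*z, -2*x*y)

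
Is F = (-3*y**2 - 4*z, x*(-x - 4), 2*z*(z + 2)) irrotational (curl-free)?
No, ∇×F = (0, -4, -2*x + 6*y - 4)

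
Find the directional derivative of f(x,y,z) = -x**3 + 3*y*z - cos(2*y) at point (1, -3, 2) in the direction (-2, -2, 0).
sqrt(2)*(-3/2 + sin(6))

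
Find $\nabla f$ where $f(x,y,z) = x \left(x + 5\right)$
(2*x + 5, 0, 0)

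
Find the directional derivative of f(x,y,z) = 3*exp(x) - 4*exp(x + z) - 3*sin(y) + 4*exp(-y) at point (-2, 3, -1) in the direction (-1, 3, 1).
-3*sqrt(11)*(3*exp(3)*cos(3) + E + 4)*exp(-3)/11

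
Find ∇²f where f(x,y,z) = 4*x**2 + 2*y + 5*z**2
18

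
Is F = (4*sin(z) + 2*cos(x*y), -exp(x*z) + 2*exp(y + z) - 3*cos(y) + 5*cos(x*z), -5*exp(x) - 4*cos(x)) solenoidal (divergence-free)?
No, ∇·F = -2*y*sin(x*y) + 2*exp(y + z) + 3*sin(y)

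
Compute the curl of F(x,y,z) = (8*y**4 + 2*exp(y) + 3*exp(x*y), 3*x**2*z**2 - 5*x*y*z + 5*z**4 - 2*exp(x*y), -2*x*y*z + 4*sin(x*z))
(-6*x**2*z + 5*x*y - 2*x*z - 20*z**3, 2*z*(y - 2*cos(x*z)), 6*x*z**2 - 3*x*exp(x*y) - 32*y**3 - 5*y*z - 2*y*exp(x*y) - 2*exp(y))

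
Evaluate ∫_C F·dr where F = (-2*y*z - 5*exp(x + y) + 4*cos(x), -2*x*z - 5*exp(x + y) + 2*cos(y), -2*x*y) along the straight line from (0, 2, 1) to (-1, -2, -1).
-4*sin(2) - 4*sin(1) - 5*exp(-3) + 4 + 5*exp(2)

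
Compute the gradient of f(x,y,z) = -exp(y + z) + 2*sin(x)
(2*cos(x), -exp(y + z), -exp(y + z))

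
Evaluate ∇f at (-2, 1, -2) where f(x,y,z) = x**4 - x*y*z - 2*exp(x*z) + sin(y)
(-30 + 4*exp(4), -4 + cos(1), 2 + 4*exp(4))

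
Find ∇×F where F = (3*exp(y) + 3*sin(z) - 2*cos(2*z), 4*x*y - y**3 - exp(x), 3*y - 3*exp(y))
(3 - 3*exp(y), (8*sin(z) + 3)*cos(z), 4*y - exp(x) - 3*exp(y))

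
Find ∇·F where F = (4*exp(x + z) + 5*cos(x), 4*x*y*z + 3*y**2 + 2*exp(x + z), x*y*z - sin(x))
x*y + 4*x*z + 6*y + 4*exp(x + z) - 5*sin(x)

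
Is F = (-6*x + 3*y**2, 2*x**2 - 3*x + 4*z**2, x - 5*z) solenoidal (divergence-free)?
No, ∇·F = -11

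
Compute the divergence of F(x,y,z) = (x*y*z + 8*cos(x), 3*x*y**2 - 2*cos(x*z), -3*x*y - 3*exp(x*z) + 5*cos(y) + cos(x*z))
6*x*y - 3*x*exp(x*z) - x*sin(x*z) + y*z - 8*sin(x)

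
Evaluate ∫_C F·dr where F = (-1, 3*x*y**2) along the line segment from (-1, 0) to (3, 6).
428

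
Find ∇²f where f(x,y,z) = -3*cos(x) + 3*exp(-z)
3*cos(x) + 3*exp(-z)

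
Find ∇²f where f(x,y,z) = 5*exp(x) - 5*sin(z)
5*exp(x) + 5*sin(z)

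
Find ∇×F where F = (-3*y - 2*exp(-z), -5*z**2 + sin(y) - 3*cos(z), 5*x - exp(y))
(10*z - exp(y) - 3*sin(z), -5 + 2*exp(-z), 3)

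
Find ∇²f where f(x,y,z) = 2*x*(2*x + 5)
8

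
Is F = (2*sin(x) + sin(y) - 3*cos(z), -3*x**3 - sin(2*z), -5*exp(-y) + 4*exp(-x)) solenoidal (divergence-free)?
No, ∇·F = 2*cos(x)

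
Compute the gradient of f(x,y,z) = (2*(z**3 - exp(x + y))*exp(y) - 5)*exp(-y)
(-2*exp(x + y), (5 - 2*exp(x + 2*y))*exp(-y), 6*z**2)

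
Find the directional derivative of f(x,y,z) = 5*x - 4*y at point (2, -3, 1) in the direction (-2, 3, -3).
-sqrt(22)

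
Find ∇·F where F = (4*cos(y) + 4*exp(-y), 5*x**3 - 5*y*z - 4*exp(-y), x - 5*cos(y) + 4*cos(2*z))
-5*z - 8*sin(2*z) + 4*exp(-y)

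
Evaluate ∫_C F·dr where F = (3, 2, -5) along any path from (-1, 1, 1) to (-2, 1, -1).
7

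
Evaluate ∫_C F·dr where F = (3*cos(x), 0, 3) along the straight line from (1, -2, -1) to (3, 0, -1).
-3*sin(1) + 3*sin(3)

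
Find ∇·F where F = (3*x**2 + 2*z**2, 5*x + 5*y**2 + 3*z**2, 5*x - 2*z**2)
6*x + 10*y - 4*z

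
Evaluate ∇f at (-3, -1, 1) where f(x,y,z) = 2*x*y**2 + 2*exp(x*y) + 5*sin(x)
(-2*exp(3) + 5*cos(3) + 2, 12 - 6*exp(3), 0)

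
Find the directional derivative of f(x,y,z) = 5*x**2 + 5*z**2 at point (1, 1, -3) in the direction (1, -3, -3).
100*sqrt(19)/19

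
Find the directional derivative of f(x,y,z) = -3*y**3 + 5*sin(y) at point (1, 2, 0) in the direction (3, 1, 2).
sqrt(14)*(-36 + 5*cos(2))/14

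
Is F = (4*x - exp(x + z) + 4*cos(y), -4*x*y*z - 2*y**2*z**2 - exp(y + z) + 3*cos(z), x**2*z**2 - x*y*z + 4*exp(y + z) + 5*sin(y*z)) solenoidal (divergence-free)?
No, ∇·F = 2*x**2*z - x*y - 4*x*z - 4*y*z**2 + 5*y*cos(y*z) - exp(x + z) + 3*exp(y + z) + 4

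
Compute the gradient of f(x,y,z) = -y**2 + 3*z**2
(0, -2*y, 6*z)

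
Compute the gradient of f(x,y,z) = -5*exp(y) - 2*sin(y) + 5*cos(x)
(-5*sin(x), -5*exp(y) - 2*cos(y), 0)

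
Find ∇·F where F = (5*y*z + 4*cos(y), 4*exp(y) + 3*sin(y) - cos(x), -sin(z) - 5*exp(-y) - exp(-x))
4*exp(y) + 3*cos(y) - cos(z)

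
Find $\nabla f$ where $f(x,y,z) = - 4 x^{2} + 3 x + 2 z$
(3 - 8*x, 0, 2)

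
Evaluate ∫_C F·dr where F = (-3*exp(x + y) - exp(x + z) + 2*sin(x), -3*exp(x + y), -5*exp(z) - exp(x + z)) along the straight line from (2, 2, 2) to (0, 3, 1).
-3*exp(3) - 6*E - 2 + 2*cos(2) + 5*exp(2) + 4*exp(4)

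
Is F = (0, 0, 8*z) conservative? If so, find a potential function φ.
Yes, F is conservative. φ = 4*z**2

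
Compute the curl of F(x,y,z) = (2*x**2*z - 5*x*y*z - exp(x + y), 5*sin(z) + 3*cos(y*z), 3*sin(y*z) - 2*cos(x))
(3*y*sin(y*z) + 3*z*cos(y*z) - 5*cos(z), 2*x**2 - 5*x*y - 2*sin(x), 5*x*z + exp(x + y))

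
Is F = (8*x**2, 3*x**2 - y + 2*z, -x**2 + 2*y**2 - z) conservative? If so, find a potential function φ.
No, ∇×F = (4*y - 2, 2*x, 6*x) ≠ 0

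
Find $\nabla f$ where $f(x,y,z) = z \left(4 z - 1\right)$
(0, 0, 8*z - 1)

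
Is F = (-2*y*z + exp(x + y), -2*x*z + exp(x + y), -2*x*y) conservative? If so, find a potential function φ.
Yes, F is conservative. φ = -2*x*y*z + exp(x + y)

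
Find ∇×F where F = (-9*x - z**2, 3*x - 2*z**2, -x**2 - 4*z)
(4*z, 2*x - 2*z, 3)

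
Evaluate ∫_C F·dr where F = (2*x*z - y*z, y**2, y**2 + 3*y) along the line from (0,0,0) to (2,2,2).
14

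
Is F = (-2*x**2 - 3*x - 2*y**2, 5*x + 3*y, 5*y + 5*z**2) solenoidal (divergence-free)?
No, ∇·F = -4*x + 10*z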